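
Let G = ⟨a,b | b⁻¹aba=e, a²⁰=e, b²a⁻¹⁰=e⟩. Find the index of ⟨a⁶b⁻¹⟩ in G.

First find ord(a⁶b⁻¹) by computing successive powers:
  (a⁶b⁻¹)¹ = a⁶b⁻¹, (a⁶b⁻¹)² = a¹⁰, (a⁶b⁻¹)³ = a⁶b, (a⁶b⁻¹)⁴ = e.
So |⟨a⁶b⁻¹⟩| = ord(a⁶b⁻¹) = 4. With |G| = 40, by Lagrange [G : ⟨a⁶b⁻¹⟩] = 40/4 = 10.

Answer: 10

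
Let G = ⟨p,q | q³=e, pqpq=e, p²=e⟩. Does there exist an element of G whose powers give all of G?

Every cyclic group is abelian. But p·q = pq while q·p = pq², so p·q ≠ q·p and G is not abelian. Hence G is not cyclic.

Answer: No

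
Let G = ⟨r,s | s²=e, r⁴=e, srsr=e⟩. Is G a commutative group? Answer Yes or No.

r·s = rs but s·r = r³s, so r·s ≠ s·r and G is not abelian.

Answer: No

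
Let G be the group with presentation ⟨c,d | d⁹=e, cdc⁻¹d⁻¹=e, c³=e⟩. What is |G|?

Enumerate words in the generators, reducing via the relations: the distinct elements are
  {c, d, e, cd, c², d², d³, d⁴, d⁵, d⁶, d⁷, d⁸, cd², cd³, cd⁴, cd⁵, cd⁶, cd⁷, cd⁸, c²d, c²d², c²d³, c²d⁴, c²d⁵, c²d⁶, c²d⁷, c²d⁸}.
No further products give new elements, so |G| = 27.

Answer: 27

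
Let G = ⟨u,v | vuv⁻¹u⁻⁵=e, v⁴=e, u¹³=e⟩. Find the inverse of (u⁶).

The order of (u⁶) is 13 (smallest k with (u⁶)ᵏ = e), so (u⁶)⁻¹ = (u⁶)¹² = u⁷.
Check: (u⁶) · (u⁷) → (u⁶) · u⁷ = e, giving e as required.

Answer: u⁷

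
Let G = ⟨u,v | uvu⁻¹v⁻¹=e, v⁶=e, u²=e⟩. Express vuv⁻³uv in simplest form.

Multiply left to right, reducing at each step:
  v · u = uv
  (uv) · v⁻³ = uv⁴
  (uv⁴) · u = v⁴
  (v⁴) · v = v⁵

Answer: v⁵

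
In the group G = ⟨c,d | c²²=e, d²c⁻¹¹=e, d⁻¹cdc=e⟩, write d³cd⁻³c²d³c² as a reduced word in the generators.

Multiply left to right, reducing at each step:
  (d⁻¹) · c = c¹⁰d
  (c¹⁰d) · d⁻³ = c²¹
  (c²¹) · c² = c
  c · d³ = cd⁻¹
  (cd⁻¹) · c² = c¹⁰d

Answer: c¹⁰d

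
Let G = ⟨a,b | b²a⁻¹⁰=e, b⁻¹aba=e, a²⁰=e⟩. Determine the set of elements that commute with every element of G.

An element z ∈ Z(G) iff z commutes with every generator.
For example a¹⁰ is central: (a¹⁰)·a = a¹¹ = a·(a¹⁰); (a¹⁰)·b = b⁻¹ = b·(a¹⁰).
Whereas a ∉ Z(G) since a·b = ab ≠ a⁹b⁻¹ = b·a.
Checking each of the 40 elements this way gives Z(G) = {e, a¹⁰}, of order 2.

Answer: {e, a¹⁰}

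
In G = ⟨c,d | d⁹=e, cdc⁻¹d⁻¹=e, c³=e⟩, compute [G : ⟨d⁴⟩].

First find ord(d⁴) by computing successive powers:
  (d⁴)¹ = d⁴, (d⁴)² = d⁸, (d⁴)³ = d³, (d⁴)⁴ = d⁷, (d⁴)⁵ = d², (d⁴)⁶ = d⁶, (d⁴)⁷ = d, (d⁴)⁸ = d⁵, (d⁴)⁹ = e.
So |⟨d⁴⟩| = ord(d⁴) = 9. With |G| = 27, by Lagrange [G : ⟨d⁴⟩] = 27/9 = 3.

Answer: 3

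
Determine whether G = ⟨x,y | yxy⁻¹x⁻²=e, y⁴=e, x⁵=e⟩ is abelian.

x·y = xy but y·x = x²y, so x·y ≠ y·x and G is not abelian.

Answer: No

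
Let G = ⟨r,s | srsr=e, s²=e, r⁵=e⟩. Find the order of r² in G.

Compute successive powers until reaching e:
  (r²)¹ = r², (r²)² = r⁴, (r²)³ = r, (r²)⁴ = r³, (r²)⁵ = e.
The smallest positive k with (r²)ᵏ = e is 5.

Answer: 5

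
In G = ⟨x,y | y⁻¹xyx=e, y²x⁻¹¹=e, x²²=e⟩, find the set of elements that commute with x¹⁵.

⟨x¹⁵⟩ ⊆ C_G(x¹⁵) since powers of x¹⁵ commute with x¹⁵; so |C_G(x¹⁵)| ≥ |⟨x¹⁵⟩| = 22.
By orbit–stabilizer, |C_G(x¹⁵)| = |G| / |conj. class of x¹⁵| = 44 / 2 = 22.
The 22 elements commuting with x¹⁵ are {e, x, x², x³, x⁴, x⁵, x⁶, x⁷, x⁸, x⁹, x¹⁰, x¹¹, x¹², x¹³, x¹⁴, x¹⁵, x¹⁶, x¹⁷, x¹⁸, x¹⁹, x²⁰, x²¹}.

Answer: {e, x, x², x³, x⁴, x⁵, x⁶, x⁷, x⁸, x⁹, x¹⁰, x¹¹, x¹², x¹³, x¹⁴, x¹⁵, x¹⁶, x¹⁷, x¹⁸, x¹⁹, x²⁰, x²¹}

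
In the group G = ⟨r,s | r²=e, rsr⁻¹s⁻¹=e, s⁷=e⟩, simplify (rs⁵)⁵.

Compute successive powers of (rs⁵), reducing at each step:
  (rs⁵)²: (rs⁵) · r = s⁵;   (s⁵) · s⁵ = s³
  (rs⁵)³: (s³) · r = rs³;   (rs³) · s⁵ = rs
  (rs⁵)⁴: (rs) · r = s;   s · s⁵ = s⁶
  (rs⁵)⁵: (s⁶) · r = rs⁶;   (rs⁶) · s⁵ = rs⁴

Answer: rs⁴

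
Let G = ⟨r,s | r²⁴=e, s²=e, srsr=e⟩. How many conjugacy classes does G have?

The conjugacy classes (representative and size) are:
  [e] (size 1), [r²³] (size 2), [r²] (size 2), [r³] (size 2), [r²⁰] (size 2), [r¹⁹] (size 2), [r⁶] (size 2), [r⁷] (size 2), [r⁸] (size 2), [r⁹] (size 2), [r¹⁴] (size 2), [r¹¹] (size 2), [r¹²] (size 1), [r⁴s] (size 12), [r⁵s] (size 12).
Class equation: 1 + 2 + 2 + 2 + 2 + 2 + 2 + 2 + 2 + 2 + 2 + 2 + 1 + 12 + 12 = 48 = |G|. So G has 15 conjugacy classes.

Answer: 15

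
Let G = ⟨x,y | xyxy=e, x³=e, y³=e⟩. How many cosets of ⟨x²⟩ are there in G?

First find ord(x²) by computing successive powers:
  (x²)¹ = x², (x²)² = x, (x²)³ = e.
So |⟨x²⟩| = ord(x²) = 3. With |G| = 12, by Lagrange [G : ⟨x²⟩] = 12/3 = 4.

Answer: 4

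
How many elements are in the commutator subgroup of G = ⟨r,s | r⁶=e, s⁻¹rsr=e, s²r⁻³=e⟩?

G' = [G, G] is generated by all commutators. The generator-pair commutators are: [r, s] = r².
The subgroup they normally generate is {e, r², r⁴}, of order 3.
Check: |G/G'| = 12/3 = 4 is the order of the abelianisation.

Answer: 3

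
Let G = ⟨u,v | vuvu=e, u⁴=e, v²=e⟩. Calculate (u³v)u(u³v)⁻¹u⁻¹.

[(u³v), u] = (u³v)·u·(u³v)⁻¹·u⁻¹.
  (u³v) · u = u²v
  (u²v) · (u³v) = u³
  (u³) · (u³) = u²

Answer: u²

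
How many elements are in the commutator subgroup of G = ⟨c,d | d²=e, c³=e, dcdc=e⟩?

G' = [G, G] is generated by all commutators. The generator-pair commutators are: [c, d] = c².
The subgroup they normally generate is {e, c, c²}, of order 3.
Check: |G/G'| = 6/3 = 2 is the order of the abelianisation.

Answer: 3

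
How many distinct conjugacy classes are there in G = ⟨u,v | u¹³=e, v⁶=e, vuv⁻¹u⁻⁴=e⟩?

The conjugacy classes (representative and size) are:
  [e] (size 1), [u⁴] (size 6), [u¹¹] (size 6), [u⁷v] (size 13), [u⁸v²] (size 13), [u¹²v³] (size 13), [u⁵v⁴] (size 13), [u¹¹v⁵] (size 13).
Class equation: 1 + 6 + 6 + 13 + 13 + 13 + 13 + 13 = 78 = |G|. So G has 8 conjugacy classes.

Answer: 8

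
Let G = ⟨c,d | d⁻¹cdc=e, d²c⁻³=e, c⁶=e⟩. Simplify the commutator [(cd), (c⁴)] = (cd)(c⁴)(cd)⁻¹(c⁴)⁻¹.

[(cd), (c⁴)] = (cd)·(c⁴)·(cd)⁻¹·(c⁴)⁻¹.
  (cd) · (c⁴) = d⁻¹
  (d⁻¹) · (cd⁻¹) = c²
  (c²) · (c²) = c⁴

Answer: c⁴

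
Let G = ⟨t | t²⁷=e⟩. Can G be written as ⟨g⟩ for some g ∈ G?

|G| = 27. The element t has order 27 (its powers give 27 distinct elements), so ⟨t⟩ = G and G is cyclic.

Answer: Yes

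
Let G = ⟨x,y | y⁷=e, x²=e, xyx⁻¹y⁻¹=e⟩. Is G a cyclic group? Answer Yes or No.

|G| = 14. The element xy has order 14 (its powers give 14 distinct elements), so ⟨xy⟩ = G and G is cyclic.

Answer: Yes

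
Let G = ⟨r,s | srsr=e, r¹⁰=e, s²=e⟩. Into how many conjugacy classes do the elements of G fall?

The conjugacy classes (representative and size) are:
  [e] (size 1), [r] (size 2), [r²] (size 2), [r³] (size 2), [r⁴] (size 2), [r⁵] (size 1), [r²s] (size 5), [r³s] (size 5).
Class equation: 1 + 2 + 2 + 2 + 2 + 1 + 5 + 5 = 20 = |G|. So G has 8 conjugacy classes.

Answer: 8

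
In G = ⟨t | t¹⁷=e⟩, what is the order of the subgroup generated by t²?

|⟨t²⟩| equals the order of t². Compute successive powers until reaching e:
  (t²)¹ = t², (t²)² = t⁴, (t²)³ = t⁶, (t²)⁴ = t⁸, (t²)⁵ = t¹⁰, (t²)⁶ = t¹², (t²)⁷ = t¹⁴, (t²)⁸ = t¹⁶, (t²)⁹ = t, (t²)¹⁰ = t³, (t²)¹¹ = t⁵, (t²)¹² = t⁷, (t²)¹³ = t⁹, (t²)¹⁴ = t¹¹, (t²)¹⁵ = t¹³, (t²)¹⁶ = t¹⁵, (t²)¹⁷ = e.
The smallest positive k with (t²)ᵏ = e is 17, so |⟨t²⟩| = 17.

Answer: 17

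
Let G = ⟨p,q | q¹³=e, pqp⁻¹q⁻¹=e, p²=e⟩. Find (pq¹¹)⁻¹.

The order of (pq¹¹) is 26 (smallest k with (pq¹¹)ᵏ = e), so (pq¹¹)⁻¹ = (pq¹¹)²⁵ = pq².
Check: (pq¹¹) · (pq²) → (pq¹¹) · p = q¹¹;   (q¹¹) · q² = e, giving e as required.

Answer: pq²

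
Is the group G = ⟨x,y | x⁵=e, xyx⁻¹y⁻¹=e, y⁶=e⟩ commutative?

Each pair of generators commutes: x·y = xy = y·x. Since the generators pairwise commute, every element of G commutes with every other, so G is abelian.

Answer: Yes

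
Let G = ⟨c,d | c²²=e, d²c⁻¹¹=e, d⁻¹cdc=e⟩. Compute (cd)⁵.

Compute successive powers of (cd), reducing at each step:
  (cd)²: (cd) · c = d;   d · d = c¹¹
  (cd)³: (c¹¹) · c = c¹²;   (c¹²) · d = cd⁻¹
  (cd)⁴: (cd⁻¹) · c = d⁻¹;   (d⁻¹) · d = e
  (cd)⁵: e · c = c;   c · d = cd

Answer: cd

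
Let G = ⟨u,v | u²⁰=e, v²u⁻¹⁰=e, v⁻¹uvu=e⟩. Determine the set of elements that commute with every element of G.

An element z ∈ Z(G) iff z commutes with every generator.
For example u¹⁰ is central: (u¹⁰)·u = u¹¹ = u·(u¹⁰); (u¹⁰)·v = v⁻¹ = v·(u¹⁰).
Whereas u ∉ Z(G) since u·v = uv ≠ u⁹v⁻¹ = v·u.
Checking each of the 40 elements this way gives Z(G) = {e, u¹⁰}, of order 2.

Answer: {e, u¹⁰}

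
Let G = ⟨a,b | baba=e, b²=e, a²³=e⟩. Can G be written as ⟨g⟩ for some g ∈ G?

Every cyclic group is abelian. But a·b = ab while b·a = a²²b, so a·b ≠ b·a and G is not abelian. Hence G is not cyclic.

Answer: No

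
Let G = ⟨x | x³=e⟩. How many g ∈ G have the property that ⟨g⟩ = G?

G is cyclic of order 3. An element generates G iff its order is 3, and a cyclic group of order 3 has exactly φ(3) = 2 such elements.

Answer: 2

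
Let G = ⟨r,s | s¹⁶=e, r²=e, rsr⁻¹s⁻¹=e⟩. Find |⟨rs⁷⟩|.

|⟨rs⁷⟩| equals the order of rs⁷. Compute successive powers until reaching e:
  (rs⁷)¹ = rs⁷, (rs⁷)² = s¹⁴, (rs⁷)³ = rs⁵, (rs⁷)⁴ = s¹², (rs⁷)⁵ = rs³, (rs⁷)⁶ = s¹⁰, (rs⁷)⁷ = rs, (rs⁷)⁸ = s⁸, (rs⁷)⁹ = rs¹⁵, (rs⁷)¹⁰ = s⁶, (rs⁷)¹¹ = rs¹³, (rs⁷)¹² = s⁴, (rs⁷)¹³ = rs¹¹, (rs⁷)¹⁴ = s², (rs⁷)¹⁵ = rs⁹, (rs⁷)¹⁶ = e.
The smallest positive k with (rs⁷)ᵏ = e is 16, so |⟨rs⁷⟩| = 16.

Answer: 16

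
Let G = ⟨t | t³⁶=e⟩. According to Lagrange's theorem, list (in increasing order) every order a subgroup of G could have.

|G| = 36 = 2² · 3². By Lagrange's theorem the order of any subgroup divides 36; the divisors of 36 are 1, 2, 3, 4, 6, 9, 12, 18, 36.

Answer: 1, 2, 3, 4, 6, 9, 12, 18, 36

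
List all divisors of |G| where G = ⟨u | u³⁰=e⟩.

|G| = 30 = 2 · 3 · 5. By Lagrange's theorem the order of any subgroup divides 30; the divisors of 30 are 1, 2, 3, 5, 6, 10, 15, 30.

Answer: 1, 2, 3, 5, 6, 10, 15, 30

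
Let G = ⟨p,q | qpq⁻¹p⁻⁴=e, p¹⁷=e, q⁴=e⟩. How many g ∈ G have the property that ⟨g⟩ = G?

⟨g⟩ = G would require ord(g) = |G| = 68, but the maximum element order in G is 17 < 68. So G is not cyclic and no single element generates it: the count is 0.

Answer: 0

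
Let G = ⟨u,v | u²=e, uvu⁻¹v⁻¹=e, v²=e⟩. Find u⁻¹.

The order of u is 2 (smallest k with uᵏ = e), so u⁻¹ = u¹ = u.
Check: u · u → u · u = e, giving e as required.

Answer: u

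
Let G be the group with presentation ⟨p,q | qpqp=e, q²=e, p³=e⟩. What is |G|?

Enumerate words in the generators, reducing via the relations: the distinct elements are
  {e, p, q, pq, p², p²q}.
No further products give new elements, so |G| = 6.

Answer: 6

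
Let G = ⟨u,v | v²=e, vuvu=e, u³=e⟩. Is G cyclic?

Every cyclic group is abelian. But u·v = uv while v·u = u²v, so u·v ≠ v·u and G is not abelian. Hence G is not cyclic.

Answer: No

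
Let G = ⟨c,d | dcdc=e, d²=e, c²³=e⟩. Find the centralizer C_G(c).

⟨c⟩ ⊆ C_G(c) since powers of c commute with c; so |C_G(c)| ≥ |⟨c⟩| = 23.
By orbit–stabilizer, |C_G(c)| = |G| / |conj. class of c| = 46 / 2 = 23.
The 23 elements commuting with c are {e, c, c², c³, c⁴, c⁵, c⁶, c⁷, c⁸, c⁹, c¹⁰, c¹¹, c¹², c¹³, c¹⁴, c¹⁵, c¹⁶, c¹⁷, c¹⁸, c¹⁹, c²⁰, c²¹, c²²}.

Answer: {e, c, c², c³, c⁴, c⁵, c⁶, c⁷, c⁸, c⁹, c¹⁰, c¹¹, c¹², c¹³, c¹⁴, c¹⁵, c¹⁶, c¹⁷, c¹⁸, c¹⁹, c²⁰, c²¹, c²²}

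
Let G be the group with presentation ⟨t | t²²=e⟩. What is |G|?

G is generated by a single element, so G is cyclic. The relator gives t²² = e and no smaller power is forced to be e, so the 22 powers {e, t, t², t³, t⁴, t⁵, t⁶, t⁷, t⁸, t⁹, t²¹, t²⁰, t¹², t¹³, t¹¹, t¹⁰, t¹⁴, t¹⁵, t¹⁶, t¹⁷, t¹⁸, t¹⁹} are distinct. Hence |G| = 22.

Answer: 22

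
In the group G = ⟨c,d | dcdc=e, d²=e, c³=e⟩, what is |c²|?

Compute successive powers until reaching e:
  (c²)¹ = c², (c²)² = c, (c²)³ = e.
The smallest positive k with (c²)ᵏ = e is 3.

Answer: 3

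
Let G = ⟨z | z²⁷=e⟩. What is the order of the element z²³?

Compute successive powers until reaching e:
  (z²³)¹ = z²³, (z²³)² = z¹⁹, (z²³)³ = z¹⁵, (z²³)⁴ = z¹¹, (z²³)⁵ = z⁷, (z²³)⁶ = z³, (z²³)⁷ = z²⁶, (z²³)⁸ = z²², (z²³)⁹ = z¹⁸, (z²³)¹⁰ = z¹⁴, (z²³)¹¹ = z¹⁰, (z²³)¹² = z⁶, (z²³)¹³ = z², (z²³)¹⁴ = z²⁵, (z²³)¹⁵ = z²¹, (z²³)¹⁶ = z¹⁷, (z²³)¹⁷ = z¹³, (z²³)¹⁸ = z⁹, (z²³)¹⁹ = z⁵, (z²³)²⁰ = z, (z²³)²¹ = z²⁴, (z²³)²² = z²⁰, (z²³)²³ = z¹⁶, (z²³)²⁴ = z¹², (z²³)²⁵ = z⁸, (z²³)²⁶ = z⁴, (z²³)²⁷ = e.
The smallest positive k with (z²³)ᵏ = e is 27.

Answer: 27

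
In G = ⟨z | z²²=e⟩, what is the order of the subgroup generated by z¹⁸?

|⟨z¹⁸⟩| equals the order of z¹⁸. Compute successive powers until reaching e:
  (z¹⁸)¹ = z¹⁸, (z¹⁸)² = z¹⁴, (z¹⁸)³ = z¹⁰, (z¹⁸)⁴ = z⁶, (z¹⁸)⁵ = z², (z¹⁸)⁶ = z²⁰, (z¹⁸)⁷ = z¹⁶, (z¹⁸)⁸ = z¹², (z¹⁸)⁹ = z⁸, (z¹⁸)¹⁰ = z⁴, (z¹⁸)¹¹ = e.
The smallest positive k with (z¹⁸)ᵏ = e is 11, so |⟨z¹⁸⟩| = 11.

Answer: 11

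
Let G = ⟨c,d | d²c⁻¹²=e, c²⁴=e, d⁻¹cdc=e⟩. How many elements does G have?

Enumerate words in the generators, reducing via the relations: the distinct elements are
  {c, d, e, cd, c², c³, c⁴, c⁵, c⁶, c⁷, c⁸, c⁹, c²d, c²², c²³, c²¹, c²⁰, c³d, c¹², c¹³, c¹¹, c¹⁰, c¹⁴, c¹⁵, c¹⁶, c¹⁷, c¹⁸, c¹⁹, c⁴d, c⁵d, c⁶d, c⁷d, c⁸d, c⁹d, d⁻¹, cd⁻¹, c¹¹d, c¹⁰d, c²d⁻¹, c³d⁻¹, c⁴d⁻¹, c⁵d⁻¹, c⁶d⁻¹, c⁷d⁻¹, c⁸d⁻¹, c⁹d⁻¹, c¹¹d⁻¹, c¹⁰d⁻¹}.
No further products give new elements, so |G| = 48.

Answer: 48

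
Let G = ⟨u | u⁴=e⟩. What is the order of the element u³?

Compute successive powers until reaching e:
  (u³)¹ = u³, (u³)² = u², (u³)³ = u, (u³)⁴ = e.
The smallest positive k with (u³)ᵏ = e is 4.

Answer: 4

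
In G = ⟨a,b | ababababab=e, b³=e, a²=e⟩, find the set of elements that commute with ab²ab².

⟨ab²ab²⟩ ⊆ C_G(ab²ab²) since powers of ab²ab² commute with ab²ab²; so |C_G(ab²ab²)| ≥ |⟨ab²ab²⟩| = 5.
By orbit–stabilizer, |C_G(ab²ab²)| = |G| / |conj. class of ab²ab²| = 60 / 12 = 5.
The 5 elements commuting with ab²ab² are {e, ab², ba, baba, ab²ab²}.

Answer: {e, ab², ba, baba, ab²ab²}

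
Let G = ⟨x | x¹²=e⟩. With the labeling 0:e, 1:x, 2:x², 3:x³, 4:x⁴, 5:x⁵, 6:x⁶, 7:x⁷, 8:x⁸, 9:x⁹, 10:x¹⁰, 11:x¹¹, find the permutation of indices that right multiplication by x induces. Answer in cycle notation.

(0 1 2 3 4 5 6 7 8 9 10 11)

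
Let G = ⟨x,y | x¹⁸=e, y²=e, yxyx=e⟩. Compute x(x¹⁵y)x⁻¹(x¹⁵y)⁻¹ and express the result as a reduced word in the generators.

[x, (x¹⁵y)] = x·(x¹⁵y)·x⁻¹·(x¹⁵y)⁻¹.
  x · (x¹⁵y) = x¹⁶y
  (x¹⁶y) · (x¹⁷) = x¹⁷y
  (x¹⁷y) · (x¹⁵y) = x²

Answer: x²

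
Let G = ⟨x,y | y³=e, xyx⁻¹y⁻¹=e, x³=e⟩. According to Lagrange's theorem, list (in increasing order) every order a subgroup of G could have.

|G| = 9 = 3². By Lagrange's theorem the order of any subgroup divides 9; the divisors of 9 are 1, 3, 9.

Answer: 1, 3, 9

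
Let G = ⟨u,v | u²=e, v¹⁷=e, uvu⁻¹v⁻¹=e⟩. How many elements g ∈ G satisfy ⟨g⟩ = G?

G is cyclic of order 34. An element generates G iff its order is 34, and a cyclic group of order 34 has exactly φ(34) = 16 such elements.

Answer: 16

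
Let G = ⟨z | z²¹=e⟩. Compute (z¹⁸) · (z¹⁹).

Compute (z¹⁸) · (z¹⁹) by multiplying left to right and reducing via the relations at each step:
  (z¹⁸) · z¹⁹ = z¹⁶

Answer: z¹⁶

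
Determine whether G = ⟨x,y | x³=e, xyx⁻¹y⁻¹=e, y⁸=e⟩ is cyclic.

|G| = 24. The element xy has order 24 (its powers give 24 distinct elements), so ⟨xy⟩ = G and G is cyclic.

Answer: Yes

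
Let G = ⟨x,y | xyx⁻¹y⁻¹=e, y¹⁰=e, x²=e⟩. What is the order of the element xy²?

Compute successive powers until reaching e:
  (xy²)¹ = xy², (xy²)² = y⁴, (xy²)³ = xy⁶, (xy²)⁴ = y⁸, (xy²)⁵ = x, (xy²)⁶ = y², (xy²)⁷ = xy⁴, (xy²)⁸ = y⁶, (xy²)⁹ = xy⁸, (xy²)¹⁰ = e.
The smallest positive k with (xy²)ᵏ = e is 10.

Answer: 10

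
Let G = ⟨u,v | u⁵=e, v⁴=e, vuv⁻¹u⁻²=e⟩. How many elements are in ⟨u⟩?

|⟨u⟩| equals the order of u. Compute successive powers until reaching e:
  u¹ = u, u² = u², u³ = u³, u⁴ = u⁴, u⁵ = e.
The smallest positive k with uᵏ = e is 5, so |⟨u⟩| = 5.

Answer: 5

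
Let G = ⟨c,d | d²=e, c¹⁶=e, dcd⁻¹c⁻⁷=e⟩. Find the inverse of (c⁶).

The order of (c⁶) is 8 (smallest k with (c⁶)ᵏ = e), so (c⁶)⁻¹ = (c⁶)⁷ = c¹⁰.
Check: (c⁶) · (c¹⁰) → (c⁶) · c¹⁰ = e, giving e as required.

Answer: c¹⁰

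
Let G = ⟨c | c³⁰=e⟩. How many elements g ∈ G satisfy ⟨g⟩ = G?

G is cyclic of order 30. An element generates G iff its order is 30, and a cyclic group of order 30 has exactly φ(30) = 8 such elements.

Answer: 8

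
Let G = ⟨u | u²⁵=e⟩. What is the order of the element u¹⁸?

Compute successive powers until reaching e:
  (u¹⁸)¹ = u¹⁸, (u¹⁸)² = u¹¹, (u¹⁸)³ = u⁴, (u¹⁸)⁴ = u²², (u¹⁸)⁵ = u¹⁵, (u¹⁸)⁶ = u⁸, (u¹⁸)⁷ = u, (u¹⁸)⁸ = u¹⁹, (u¹⁸)⁹ = u¹², (u¹⁸)¹⁰ = u⁵, (u¹⁸)¹¹ = u²³, (u¹⁸)¹² = u¹⁶, (u¹⁸)¹³ = u⁹, (u¹⁸)¹⁴ = u², (u¹⁸)¹⁵ = u²⁰, (u¹⁸)¹⁶ = u¹³, (u¹⁸)¹⁷ = u⁶, (u¹⁸)¹⁸ = u²⁴, (u¹⁸)¹⁹ = u¹⁷, (u¹⁸)²⁰ = u¹⁰, (u¹⁸)²¹ = u³, (u¹⁸)²² = u²¹, (u¹⁸)²³ = u¹⁴, (u¹⁸)²⁴ = u⁷, (u¹⁸)²⁵ = e.
The smallest positive k with (u¹⁸)ᵏ = e is 25.

Answer: 25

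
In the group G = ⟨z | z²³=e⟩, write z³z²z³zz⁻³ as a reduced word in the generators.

Multiply left to right, reducing at each step:
  (z³) · z² = z⁵
  (z⁵) · z³ = z⁸
  (z⁸) · z = z⁹
  (z⁹) · z⁻³ = z⁶

Answer: z⁶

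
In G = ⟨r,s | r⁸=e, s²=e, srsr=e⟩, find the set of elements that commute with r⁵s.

⟨r⁵s⟩ ⊆ C_G(r⁵s) since powers of r⁵s commute with r⁵s; so |C_G(r⁵s)| ≥ |⟨r⁵s⟩| = 2.
By orbit–stabilizer, |C_G(r⁵s)| = |G| / |conj. class of r⁵s| = 16 / 4 = 4.
The 4 elements commuting with r⁵s are {e, r⁴, rs, r⁵s}.

Answer: {e, r⁴, rs, r⁵s}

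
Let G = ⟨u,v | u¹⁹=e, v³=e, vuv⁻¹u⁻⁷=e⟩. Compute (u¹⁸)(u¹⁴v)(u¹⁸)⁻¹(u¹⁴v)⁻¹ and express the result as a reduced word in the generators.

[(u¹⁸), (u¹⁴v)] = (u¹⁸)·(u¹⁴v)·(u¹⁸)⁻¹·(u¹⁴v)⁻¹.
  (u¹⁸) · (u¹⁴v) = u¹³v
  (u¹³v) · u = uv
  (uv) · (u¹⁷v²) = u⁶

Answer: u⁶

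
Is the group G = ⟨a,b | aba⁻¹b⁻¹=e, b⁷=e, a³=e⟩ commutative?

Each pair of generators commutes: a·b = ab = b·a. Since the generators pairwise commute, every element of G commutes with every other, so G is abelian.

Answer: Yes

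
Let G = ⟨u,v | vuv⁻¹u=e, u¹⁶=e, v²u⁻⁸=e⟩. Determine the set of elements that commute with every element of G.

An element z ∈ Z(G) iff z commutes with every generator.
For example u⁸ is central: (u⁸)·u = u⁹ = u·(u⁸); (u⁸)·v = v⁻¹ = v·(u⁸).
Whereas u ∉ Z(G) since u·v = uv ≠ u⁷v⁻¹ = v·u.
Checking each of the 32 elements this way gives Z(G) = {e, u⁸}, of order 2.

Answer: {e, u⁸}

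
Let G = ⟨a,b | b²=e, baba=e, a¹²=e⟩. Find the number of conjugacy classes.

The conjugacy classes (representative and size) are:
  [e] (size 1), [a¹¹] (size 2), [a²] (size 2), [a⁹] (size 2), [a⁴] (size 2), [a⁵] (size 2), [a⁶] (size 1), [b] (size 6), [ab] (size 6).
Class equation: 1 + 2 + 2 + 2 + 2 + 2 + 1 + 6 + 6 = 24 = |G|. So G has 9 conjugacy classes.

Answer: 9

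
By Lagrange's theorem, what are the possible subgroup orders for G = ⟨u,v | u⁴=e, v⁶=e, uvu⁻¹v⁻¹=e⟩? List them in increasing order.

|G| = 24 = 2³ · 3. By Lagrange's theorem the order of any subgroup divides 24; the divisors of 24 are 1, 2, 3, 4, 6, 8, 12, 24.

Answer: 1, 2, 3, 4, 6, 8, 12, 24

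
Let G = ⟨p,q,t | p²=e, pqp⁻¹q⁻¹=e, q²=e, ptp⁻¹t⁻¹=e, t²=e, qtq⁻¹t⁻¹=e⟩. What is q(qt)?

Compute q · (qt) by multiplying left to right and reducing via the relations at each step:
  q · q = e
  e · t = t

Answer: t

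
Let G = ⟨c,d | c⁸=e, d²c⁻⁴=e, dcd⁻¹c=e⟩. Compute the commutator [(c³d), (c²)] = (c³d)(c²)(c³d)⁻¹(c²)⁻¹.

[(c³d), (c²)] = (c³d)·(c²)·(c³d)⁻¹·(c²)⁻¹.
  (c³d) · (c²) = cd
  (cd) · (c³d⁻¹) = c⁶
  (c⁶) · (c⁶) = c⁴

Answer: c⁴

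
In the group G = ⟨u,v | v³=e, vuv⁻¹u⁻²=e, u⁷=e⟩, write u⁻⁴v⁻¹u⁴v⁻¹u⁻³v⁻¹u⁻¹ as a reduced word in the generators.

Multiply left to right, reducing at each step:
  (u³) · v⁻¹ = u³v²
  (u³v²) · u⁴ = u⁵v²
  (u⁵v²) · v⁻¹ = u⁵v
  (u⁵v) · u⁻³ = u⁶v
  (u⁶v) · v⁻¹ = u⁶
  (u⁶) · u⁻¹ = u⁵

Answer: u⁵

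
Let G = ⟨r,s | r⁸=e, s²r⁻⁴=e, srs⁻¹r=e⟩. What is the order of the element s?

Compute successive powers until reaching e:
  s¹ = s, s² = r⁴, s³ = s⁻¹, s⁴ = e.
The smallest positive k with sᵏ = e is 4.

Answer: 4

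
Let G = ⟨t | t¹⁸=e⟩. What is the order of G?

G is generated by a single element, so G is cyclic. The relator gives t¹⁸ = e and no smaller power is forced to be e, so the 18 powers {e, t, t², t³, t⁴, t⁵, t⁶, t⁷, t⁸, t⁹, t¹², t¹³, t¹¹, t¹⁰, t¹⁴, t¹⁵, t¹⁶, t¹⁷} are distinct. Hence |G| = 18.

Answer: 18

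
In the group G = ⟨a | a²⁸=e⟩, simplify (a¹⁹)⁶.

Compute successive powers of (a¹⁹), reducing at each step:
  (a¹⁹)²: (a¹⁹) · a¹⁹ = a¹⁰
  (a¹⁹)³: (a¹⁰) · a¹⁹ = a
  (a¹⁹)⁴: a · a¹⁹ = a²⁰
  (a¹⁹)⁵: (a²⁰) · a¹⁹ = a¹¹
  (a¹⁹)⁶: (a¹¹) · a¹⁹ = a²

Answer: a²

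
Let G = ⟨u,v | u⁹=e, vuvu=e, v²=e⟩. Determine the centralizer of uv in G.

⟨uv⟩ ⊆ C_G(uv) since powers of uv commute with uv; so |C_G(uv)| ≥ |⟨uv⟩| = 2.
By orbit–stabilizer, |C_G(uv)| = |G| / |conj. class of uv| = 18 / 9 = 2.
The 2 elements commuting with uv are {e, uv}.

Answer: {e, uv}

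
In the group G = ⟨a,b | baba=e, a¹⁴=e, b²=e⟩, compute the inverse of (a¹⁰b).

The order of (a¹⁰b) is 2 (smallest k with (a¹⁰b)ᵏ = e), so (a¹⁰b)⁻¹ = (a¹⁰b)¹ = a¹⁰b.
Check: (a¹⁰b) · (a¹⁰b) → (a¹⁰b) · a¹⁰ = b;   b · b = e, giving e as required.

Answer: a¹⁰b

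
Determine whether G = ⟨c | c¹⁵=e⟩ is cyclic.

|G| = 15. The element c has order 15 (its powers give 15 distinct elements), so ⟨c⟩ = G and G is cyclic.

Answer: Yes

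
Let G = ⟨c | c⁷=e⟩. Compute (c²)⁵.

Compute successive powers of (c²), reducing at each step:
  (c²)²: (c²) · c² = c⁴
  (c²)³: (c⁴) · c² = c⁶
  (c²)⁴: (c⁶) · c² = c
  (c²)⁵: c · c² = c³

Answer: c³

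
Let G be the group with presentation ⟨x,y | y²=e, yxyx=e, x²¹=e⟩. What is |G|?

Enumerate words in the generators, reducing via the relations: the distinct elements are
  {e, x, y, xy, x², x³, x⁴, x⁵, x⁶, x⁷, x⁸, x⁹, x²y, x²⁰, x³y, x¹², x¹³, x¹¹, x¹⁰, x¹⁴, x¹⁵, x¹⁶, x¹⁷, x¹⁸, x¹⁹, x⁴y, x⁵y, x⁶y, x⁷y, x⁸y, x⁹y, x²⁰y, x¹²y, x¹³y, x¹¹y, x¹⁰y, x¹⁴y, x¹⁵y, x¹⁶y, x¹⁷y, x¹⁸y, x¹⁹y}.
No further products give new elements, so |G| = 42.

Answer: 42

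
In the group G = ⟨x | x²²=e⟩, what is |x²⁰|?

Compute successive powers until reaching e:
  (x²⁰)¹ = x²⁰, (x²⁰)² = x¹⁸, (x²⁰)³ = x¹⁶, (x²⁰)⁴ = x¹⁴, (x²⁰)⁵ = x¹², (x²⁰)⁶ = x¹⁰, (x²⁰)⁷ = x⁸, (x²⁰)⁸ = x⁶, (x²⁰)⁹ = x⁴, (x²⁰)¹⁰ = x², (x²⁰)¹¹ = e.
The smallest positive k with (x²⁰)ᵏ = e is 11.

Answer: 11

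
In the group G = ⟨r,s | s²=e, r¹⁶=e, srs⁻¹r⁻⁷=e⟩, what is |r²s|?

Compute successive powers until reaching e:
  (r²s)¹ = r²s, (r²s)² = e.
The smallest positive k with (r²s)ᵏ = e is 2.

Answer: 2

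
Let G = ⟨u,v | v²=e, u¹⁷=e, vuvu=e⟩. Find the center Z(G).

An element z ∈ Z(G) iff z commutes with every generator.
For example e is central: e·u = u = u·e; e·v = v = v·e.
Whereas u ∉ Z(G) since u·v = uv ≠ u¹⁶v = v·u.
Checking each of the 34 elements this way gives Z(G) = {e}, of order 1.

Answer: {e}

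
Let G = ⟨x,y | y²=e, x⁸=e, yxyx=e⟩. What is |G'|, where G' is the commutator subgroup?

G' = [G, G] is generated by all commutators. The generator-pair commutators are: [x, y] = x².
The subgroup they normally generate is {e, x², x⁴, x⁶}, of order 4.
Check: |G/G'| = 16/4 = 4 is the order of the abelianisation.

Answer: 4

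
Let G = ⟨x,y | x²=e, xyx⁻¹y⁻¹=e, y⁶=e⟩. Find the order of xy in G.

Compute successive powers until reaching e:
  (xy)¹ = xy, (xy)² = y², (xy)³ = xy³, (xy)⁴ = y⁴, (xy)⁵ = xy⁵, (xy)⁶ = e.
The smallest positive k with (xy)ᵏ = e is 6.

Answer: 6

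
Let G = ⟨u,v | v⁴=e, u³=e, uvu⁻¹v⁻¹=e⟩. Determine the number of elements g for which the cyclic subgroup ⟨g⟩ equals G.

G is cyclic of order 12. An element generates G iff its order is 12, and a cyclic group of order 12 has exactly φ(12) = 4 such elements.

Answer: 4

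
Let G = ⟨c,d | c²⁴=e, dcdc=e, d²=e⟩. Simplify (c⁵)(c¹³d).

Compute (c⁵) · (c¹³d) by multiplying left to right and reducing via the relations at each step:
  (c⁵) · c¹³ = c¹⁸
  (c¹⁸) · d = c¹⁸d

Answer: c¹⁸d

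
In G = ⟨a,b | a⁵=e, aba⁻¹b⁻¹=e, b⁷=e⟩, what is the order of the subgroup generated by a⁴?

|⟨a⁴⟩| equals the order of a⁴. Compute successive powers until reaching e:
  (a⁴)¹ = a⁴, (a⁴)² = a³, (a⁴)³ = a², (a⁴)⁴ = a, (a⁴)⁵ = e.
The smallest positive k with (a⁴)ᵏ = e is 5, so |⟨a⁴⟩| = 5.

Answer: 5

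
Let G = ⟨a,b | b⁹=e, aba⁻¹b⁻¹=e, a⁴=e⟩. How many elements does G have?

Enumerate words in the generators, reducing via the relations: the distinct elements are
  {a, b, e, ab, a², a³, b², b³, b⁴, b⁵, b⁶, b⁷, b⁸, ab², ab³, ab⁴, ab⁵, ab⁶, ab⁷, ab⁸, a²b, a³b, a²b², a²b³, a²b⁴, a²b⁵, a²b⁶, a²b⁷, a²b⁸, a³b², a³b³, a³b⁴, a³b⁵, a³b⁶, a³b⁷, a³b⁸}.
No further products give new elements, so |G| = 36.

Answer: 36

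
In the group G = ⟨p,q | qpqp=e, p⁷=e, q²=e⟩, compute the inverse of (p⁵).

The order of (p⁵) is 7 (smallest k with (p⁵)ᵏ = e), so (p⁵)⁻¹ = (p⁵)⁶ = p².
Check: (p⁵) · (p²) → (p⁵) · p² = e, giving e as required.

Answer: p²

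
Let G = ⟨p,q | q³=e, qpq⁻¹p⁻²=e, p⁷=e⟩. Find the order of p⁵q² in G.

Compute successive powers until reaching e:
  (p⁵q²)¹ = p⁵q², (p⁵q²)² = p⁴q, (p⁵q²)³ = e.
The smallest positive k with (p⁵q²)ᵏ = e is 3.

Answer: 3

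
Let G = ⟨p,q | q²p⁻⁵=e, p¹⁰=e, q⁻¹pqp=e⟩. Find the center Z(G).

An element z ∈ Z(G) iff z commutes with every generator.
For example p⁵ is central: (p⁵)·p = p⁶ = p·(p⁵); (p⁵)·q = q⁻¹ = q·(p⁵).
Whereas p ∉ Z(G) since p·q = pq ≠ p⁴q⁻¹ = q·p.
Checking each of the 20 elements this way gives Z(G) = {e, p⁵}, of order 2.

Answer: {e, p⁵}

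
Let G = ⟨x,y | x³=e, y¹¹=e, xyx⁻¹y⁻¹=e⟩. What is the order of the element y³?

Compute successive powers until reaching e:
  (y³)¹ = y³, (y³)² = y⁶, (y³)³ = y⁹, (y³)⁴ = y, (y³)⁵ = y⁴, (y³)⁶ = y⁷, (y³)⁷ = y¹⁰, (y³)⁸ = y², (y³)⁹ = y⁵, (y³)¹⁰ = y⁸, (y³)¹¹ = e.
The smallest positive k with (y³)ᵏ = e is 11.

Answer: 11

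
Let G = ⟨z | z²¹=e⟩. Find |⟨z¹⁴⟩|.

|⟨z¹⁴⟩| equals the order of z¹⁴. Compute successive powers until reaching e:
  (z¹⁴)¹ = z¹⁴, (z¹⁴)² = z⁷, (z¹⁴)³ = e.
The smallest positive k with (z¹⁴)ᵏ = e is 3, so |⟨z¹⁴⟩| = 3.

Answer: 3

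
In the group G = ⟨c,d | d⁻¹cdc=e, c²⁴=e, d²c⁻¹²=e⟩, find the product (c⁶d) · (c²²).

Compute (c⁶d) · (c²²) by multiplying left to right and reducing via the relations at each step:
  (c⁶d) · c²² = c⁸d

Answer: c⁸d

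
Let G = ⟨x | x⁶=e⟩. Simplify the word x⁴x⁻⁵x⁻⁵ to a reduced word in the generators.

Multiply left to right, reducing at each step:
  (x⁴) · x⁻⁵ = x⁵
  (x⁵) · x⁻⁵ = e

Answer: e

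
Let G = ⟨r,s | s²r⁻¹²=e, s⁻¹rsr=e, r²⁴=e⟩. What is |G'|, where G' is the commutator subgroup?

G' = [G, G] is generated by all commutators. The generator-pair commutators are: [r, s] = r².
The subgroup they normally generate is {e, r², r⁴, r⁶, r⁸, r¹⁰, r¹², r¹⁴, r¹⁶, r¹⁸, r²⁰, r²²}, of order 12.
Check: |G/G'| = 48/12 = 4 is the order of the abelianisation.

Answer: 12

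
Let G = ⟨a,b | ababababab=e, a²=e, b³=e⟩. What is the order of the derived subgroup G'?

G' = [G, G] is generated by all commutators. The generator-pair commutators are: [a, b] = abab².
The subgroup they normally generate is {e, a, b, b², ab, aba, abab, ababa, b²ab²a, b²ab², b²a, ab², ba, bab, baba, ab²ab²a, ab²ab², ab²a, b²ab, b²aba, b²abab, bab²ab², bab²a, bab², abab², ab²ab, ab²aba, ab²abab, abab²ab², abab²a, b²ab²ab, abab²ab, abab²aba, abab²abab, b²ab²abab², b²ab²aba, b²ab²abab, b²abab²ab², b²abab²a, b²abab², babab², bab²ab, bab²aba, bab²abab, babab²ab², babab²a, babab²ab, ab²abab²ab², ab²abab²a, ab²abab², b²abab²ab, b²abab²aba, bab²abab²a, bab²abab², ab²abab²ab, ab²abab²aba, abab²abab²a, abab²abab², abab²abab²ab, bab²abab²ab}, of order 60.
Check: |G/G'| = 60/60 = 1 is the order of the abelianisation.

Answer: 60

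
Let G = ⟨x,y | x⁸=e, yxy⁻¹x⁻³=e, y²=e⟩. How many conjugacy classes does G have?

The conjugacy classes (representative and size) are:
  [e] (size 1), [x³] (size 2), [x²] (size 2), [x⁴] (size 1), [x⁵] (size 2), [x⁴y] (size 4), [xy] (size 4).
Class equation: 1 + 2 + 2 + 1 + 2 + 4 + 4 = 16 = |G|. So G has 7 conjugacy classes.

Answer: 7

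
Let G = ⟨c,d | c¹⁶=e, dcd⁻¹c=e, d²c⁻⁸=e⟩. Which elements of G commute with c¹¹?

⟨c¹¹⟩ ⊆ C_G(c¹¹) since powers of c¹¹ commute with c¹¹; so |C_G(c¹¹)| ≥ |⟨c¹¹⟩| = 16.
By orbit–stabilizer, |C_G(c¹¹)| = |G| / |conj. class of c¹¹| = 32 / 2 = 16.
The 16 elements commuting with c¹¹ are {e, c, c², c³, c⁴, c⁵, c⁶, c⁷, c⁸, c⁹, c¹⁰, c¹¹, c¹², c¹³, c¹⁴, c¹⁵}.

Answer: {e, c, c², c³, c⁴, c⁵, c⁶, c⁷, c⁸, c⁹, c¹⁰, c¹¹, c¹², c¹³, c¹⁴, c¹⁵}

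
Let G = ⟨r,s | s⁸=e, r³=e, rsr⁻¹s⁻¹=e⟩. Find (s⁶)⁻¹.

The order of (s⁶) is 4 (smallest k with (s⁶)ᵏ = e), so (s⁶)⁻¹ = (s⁶)³ = s².
Check: (s⁶) · (s²) → (s⁶) · s² = e, giving e as required.

Answer: s²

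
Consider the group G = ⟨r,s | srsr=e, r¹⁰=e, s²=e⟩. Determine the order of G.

Enumerate words in the generators, reducing via the relations: the distinct elements are
  {e, r, s, rs, r², r³, r⁴, r⁵, r⁶, r⁷, r⁸, r⁹, r²s, r³s, r⁴s, r⁵s, r⁶s, r⁷s, r⁸s, r⁹s}.
No further products give new elements, so |G| = 20.

Answer: 20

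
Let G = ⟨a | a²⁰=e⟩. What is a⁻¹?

The order of a is 20 (smallest k with aᵏ = e), so a⁻¹ = a¹⁹ = a¹⁹.
Check: a · (a¹⁹) → a · a¹⁹ = e, giving e as required.

Answer: a¹⁹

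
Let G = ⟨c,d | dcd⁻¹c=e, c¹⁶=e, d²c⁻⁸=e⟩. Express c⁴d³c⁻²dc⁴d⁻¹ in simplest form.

Multiply left to right, reducing at each step:
  (c⁴) · d³ = c⁴d⁻¹
  (c⁴d⁻¹) · c⁻² = c⁶d⁻¹
  (c⁶d⁻¹) · d = c⁶
  (c⁶) · c⁴ = c¹⁰
  (c¹⁰) · d⁻¹ = c²d

Answer: c²d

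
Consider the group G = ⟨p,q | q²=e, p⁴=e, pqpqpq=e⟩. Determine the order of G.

Enumerate words in the generators, reducing via the relations: the distinct elements are
  {e, p, q, pq, p², p³, qp, pqp, p²q, p³q, qp², qp³, pqp², pqp³, p²qp, p³qp, qp²q, pqp²q, p²qp², p²qp³, p³qp², p³qp³, p²qp²q, p³qp²q}.
No further products give new elements, so |G| = 24.

Answer: 24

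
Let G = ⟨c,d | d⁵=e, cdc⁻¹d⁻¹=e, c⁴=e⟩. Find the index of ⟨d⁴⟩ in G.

First find ord(d⁴) by computing successive powers:
  (d⁴)¹ = d⁴, (d⁴)² = d³, (d⁴)³ = d², (d⁴)⁴ = d, (d⁴)⁵ = e.
So |⟨d⁴⟩| = ord(d⁴) = 5. With |G| = 20, by Lagrange [G : ⟨d⁴⟩] = 20/5 = 4.

Answer: 4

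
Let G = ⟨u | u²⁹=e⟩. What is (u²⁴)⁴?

Compute successive powers of (u²⁴), reducing at each step:
  (u²⁴)²: (u²⁴) · u²⁴ = u¹⁹
  (u²⁴)³: (u¹⁹) · u²⁴ = u¹⁴
  (u²⁴)⁴: (u¹⁴) · u²⁴ = u⁹

Answer: u⁹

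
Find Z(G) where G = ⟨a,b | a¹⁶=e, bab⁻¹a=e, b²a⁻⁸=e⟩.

An element z ∈ Z(G) iff z commutes with every generator.
For example a⁸ is central: (a⁸)·a = a⁹ = a·(a⁸); (a⁸)·b = b⁻¹ = b·(a⁸).
Whereas a ∉ Z(G) since a·b = ab ≠ a⁷b⁻¹ = b·a.
Checking each of the 32 elements this way gives Z(G) = {e, a⁸}, of order 2.

Answer: {e, a⁸}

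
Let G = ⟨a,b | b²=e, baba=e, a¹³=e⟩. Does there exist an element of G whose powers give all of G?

Every cyclic group is abelian. But a·b = ab while b·a = a¹²b, so a·b ≠ b·a and G is not abelian. Hence G is not cyclic.

Answer: No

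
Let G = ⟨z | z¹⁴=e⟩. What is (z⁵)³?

Compute successive powers of (z⁵), reducing at each step:
  (z⁵)²: (z⁵) · z⁵ = z¹⁰
  (z⁵)³: (z¹⁰) · z⁵ = z

Answer: z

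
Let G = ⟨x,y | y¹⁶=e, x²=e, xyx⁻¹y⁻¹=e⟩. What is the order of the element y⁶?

Compute successive powers until reaching e:
  (y⁶)¹ = y⁶, (y⁶)² = y¹², (y⁶)³ = y², (y⁶)⁴ = y⁸, (y⁶)⁵ = y¹⁴, (y⁶)⁶ = y⁴, (y⁶)⁷ = y¹⁰, (y⁶)⁸ = e.
The smallest positive k with (y⁶)ᵏ = e is 8.

Answer: 8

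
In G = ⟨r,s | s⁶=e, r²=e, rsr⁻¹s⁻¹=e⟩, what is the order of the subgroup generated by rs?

|⟨rs⟩| equals the order of rs. Compute successive powers until reaching e:
  (rs)¹ = rs, (rs)² = s², (rs)³ = rs³, (rs)⁴ = s⁴, (rs)⁵ = rs⁵, (rs)⁶ = e.
The smallest positive k with (rs)ᵏ = e is 6, so |⟨rs⟩| = 6.

Answer: 6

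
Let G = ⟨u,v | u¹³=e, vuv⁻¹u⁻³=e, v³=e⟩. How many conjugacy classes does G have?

The conjugacy classes (representative and size) are:
  [e] (size 1), [u] (size 3), [u⁵] (size 3), [u¹⁰] (size 3), [u⁸] (size 3), [u¹⁰v] (size 13), [u⁷v²] (size 13).
Class equation: 1 + 3 + 3 + 3 + 3 + 13 + 13 = 39 = |G|. So G has 7 conjugacy classes.

Answer: 7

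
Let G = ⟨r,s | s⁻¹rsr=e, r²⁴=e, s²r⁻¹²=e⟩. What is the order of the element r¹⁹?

Compute successive powers until reaching e:
  (r¹⁹)¹ = r¹⁹, (r¹⁹)² = r¹⁴, (r¹⁹)³ = r⁹, (r¹⁹)⁴ = r⁴, (r¹⁹)⁵ = r²³, (r¹⁹)⁶ = r¹⁸, (r¹⁹)⁷ = r¹³, (r¹⁹)⁸ = r⁸, (r¹⁹)⁹ = r³, (r¹⁹)¹⁰ = r²², (r¹⁹)¹¹ = r¹⁷, (r¹⁹)¹² = r¹², (r¹⁹)¹³ = r⁷, (r¹⁹)¹⁴ = r², (r¹⁹)¹⁵ = r²¹, (r¹⁹)¹⁶ = r¹⁶, (r¹⁹)¹⁷ = r¹¹, (r¹⁹)¹⁸ = r⁶, (r¹⁹)¹⁹ = r, (r¹⁹)²⁰ = r²⁰, (r¹⁹)²¹ = r¹⁵, (r¹⁹)²² = r¹⁰, (r¹⁹)²³ = r⁵, (r¹⁹)²⁴ = e.
The smallest positive k with (r¹⁹)ᵏ = e is 24.

Answer: 24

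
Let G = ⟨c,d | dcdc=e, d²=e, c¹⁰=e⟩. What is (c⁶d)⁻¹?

The order of (c⁶d) is 2 (smallest k with (c⁶d)ᵏ = e), so (c⁶d)⁻¹ = (c⁶d)¹ = c⁶d.
Check: (c⁶d) · (c⁶d) → (c⁶d) · c⁶ = d;   d · d = e, giving e as required.

Answer: c⁶d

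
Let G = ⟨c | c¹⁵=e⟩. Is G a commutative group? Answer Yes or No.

G has a single generator, so G is cyclic and hence abelian.

Answer: Yes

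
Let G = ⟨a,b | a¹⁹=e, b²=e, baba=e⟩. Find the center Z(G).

An element z ∈ Z(G) iff z commutes with every generator.
For example e is central: e·a = a = a·e; e·b = b = b·e.
Whereas a ∉ Z(G) since a·b = ab ≠ a¹⁸b = b·a.
Checking each of the 38 elements this way gives Z(G) = {e}, of order 1.

Answer: {e}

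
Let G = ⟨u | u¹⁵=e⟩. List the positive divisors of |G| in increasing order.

|G| = 15 = 3 · 5. By Lagrange's theorem the order of any subgroup divides 15; the divisors of 15 are 1, 3, 5, 15.

Answer: 1, 3, 5, 15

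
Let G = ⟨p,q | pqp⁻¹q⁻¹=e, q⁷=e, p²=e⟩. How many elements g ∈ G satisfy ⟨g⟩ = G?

G is cyclic of order 14. An element generates G iff its order is 14, and a cyclic group of order 14 has exactly φ(14) = 6 such elements.

Answer: 6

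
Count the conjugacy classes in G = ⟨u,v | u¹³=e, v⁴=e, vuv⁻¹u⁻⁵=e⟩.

The conjugacy classes (representative and size) are:
  [e] (size 1), [u] (size 4), [u²] (size 4), [u⁹] (size 4), [u¹²v] (size 13), [u⁴v²] (size 13), [u¹²v³] (size 13).
Class equation: 1 + 4 + 4 + 4 + 13 + 13 + 13 = 52 = |G|. So G has 7 conjugacy classes.

Answer: 7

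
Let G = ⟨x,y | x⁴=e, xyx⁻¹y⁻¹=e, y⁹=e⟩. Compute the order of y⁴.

Compute successive powers until reaching e:
  (y⁴)¹ = y⁴, (y⁴)² = y⁸, (y⁴)³ = y³, (y⁴)⁴ = y⁷, (y⁴)⁵ = y², (y⁴)⁶ = y⁶, (y⁴)⁷ = y, (y⁴)⁸ = y⁵, (y⁴)⁹ = e.
The smallest positive k with (y⁴)ᵏ = e is 9.

Answer: 9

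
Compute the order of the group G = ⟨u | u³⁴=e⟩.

G is generated by a single element, so G is cyclic. The relator gives u³⁴ = e and no smaller power is forced to be e, so the 34 powers {e, u, u², u³, u⁴, u⁵, u⁶, u⁷, u⁸, u⁹, u²², u²³, u²¹, u²⁰, u²⁴, u²⁵, u²⁶, u²⁷, u²⁸, u²⁹, u³², u³³, u³¹, u³⁰, u¹², u¹³, u¹¹, u¹⁰, u¹⁴, u¹⁵, u¹⁶, u¹⁷, u¹⁸, u¹⁹} are distinct. Hence |G| = 34.

Answer: 34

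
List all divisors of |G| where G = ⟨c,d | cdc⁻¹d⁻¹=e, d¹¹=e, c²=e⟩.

|G| = 22 = 2 · 11. By Lagrange's theorem the order of any subgroup divides 22; the divisors of 22 are 1, 2, 11, 22.

Answer: 1, 2, 11, 22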